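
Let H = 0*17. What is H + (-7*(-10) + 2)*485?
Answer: 34920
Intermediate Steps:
H = 0
H + (-7*(-10) + 2)*485 = 0 + (-7*(-10) + 2)*485 = 0 + (70 + 2)*485 = 0 + 72*485 = 0 + 34920 = 34920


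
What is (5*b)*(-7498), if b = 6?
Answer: -224940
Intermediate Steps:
(5*b)*(-7498) = (5*6)*(-7498) = 30*(-7498) = -224940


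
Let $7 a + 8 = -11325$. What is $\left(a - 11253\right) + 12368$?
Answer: $-504$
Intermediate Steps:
$a = -1619$ ($a = - \frac{8}{7} + \frac{1}{7} \left(-11325\right) = - \frac{8}{7} - \frac{11325}{7} = -1619$)
$\left(a - 11253\right) + 12368 = \left(-1619 - 11253\right) + 12368 = -12872 + 12368 = -504$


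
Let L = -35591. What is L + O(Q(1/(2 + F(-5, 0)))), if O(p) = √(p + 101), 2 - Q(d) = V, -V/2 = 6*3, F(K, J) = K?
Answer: -35591 + √139 ≈ -35579.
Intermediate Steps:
V = -36 (V = -12*3 = -2*18 = -36)
Q(d) = 38 (Q(d) = 2 - 1*(-36) = 2 + 36 = 38)
O(p) = √(101 + p)
L + O(Q(1/(2 + F(-5, 0)))) = -35591 + √(101 + 38) = -35591 + √139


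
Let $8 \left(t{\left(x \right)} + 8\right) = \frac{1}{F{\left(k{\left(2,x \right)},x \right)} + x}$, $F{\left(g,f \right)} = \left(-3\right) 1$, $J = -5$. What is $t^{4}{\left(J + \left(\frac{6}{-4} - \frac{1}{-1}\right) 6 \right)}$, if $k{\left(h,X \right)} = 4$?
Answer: $\frac{247033850625}{59969536} \approx 4119.3$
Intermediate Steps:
$F{\left(g,f \right)} = -3$
$t{\left(x \right)} = -8 + \frac{1}{8 \left(-3 + x\right)}$
$t^{4}{\left(J + \left(\frac{6}{-4} - \frac{1}{-1}\right) 6 \right)} = \left(\frac{193 - 64 \left(-5 + \left(\frac{6}{-4} - \frac{1}{-1}\right) 6\right)}{8 \left(-3 - \left(5 - \left(\frac{6}{-4} - \frac{1}{-1}\right) 6\right)\right)}\right)^{4} = \left(\frac{193 - 64 \left(-5 + \left(6 \left(- \frac{1}{4}\right) - -1\right) 6\right)}{8 \left(-3 - \left(5 - \left(6 \left(- \frac{1}{4}\right) - -1\right) 6\right)\right)}\right)^{4} = \left(\frac{193 - 64 \left(-5 + \left(- \frac{3}{2} + 1\right) 6\right)}{8 \left(-3 - \left(5 - \left(- \frac{3}{2} + 1\right) 6\right)\right)}\right)^{4} = \left(\frac{193 - 64 \left(-5 - 3\right)}{8 \left(-3 - 8\right)}\right)^{4} = \left(\frac{193 - -512}{8 \left(-3 - 8\right)}\right)^{4} = \left(\frac{193 + 512}{8 \left(-11\right)}\right)^{4} = \left(\frac{1}{8} \left(- \frac{1}{11}\right) 705\right)^{4} = \left(- \frac{705}{88}\right)^{4} = \frac{247033850625}{59969536}$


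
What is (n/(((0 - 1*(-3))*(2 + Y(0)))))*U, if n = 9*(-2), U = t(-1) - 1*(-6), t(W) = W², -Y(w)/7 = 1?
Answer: 42/5 ≈ 8.4000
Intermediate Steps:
Y(w) = -7 (Y(w) = -7*1 = -7)
U = 7 (U = (-1)² - 1*(-6) = 1 + 6 = 7)
n = -18
(n/(((0 - 1*(-3))*(2 + Y(0)))))*U = (-18/((0 - 1*(-3))*(2 - 7)))*7 = (-18/((0 + 3)*(-5)))*7 = (-18/(3*(-5)))*7 = (-18/(-15))*7 = -1/15*(-18)*7 = (6/5)*7 = 42/5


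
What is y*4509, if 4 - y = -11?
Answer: 67635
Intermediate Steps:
y = 15 (y = 4 - 1*(-11) = 4 + 11 = 15)
y*4509 = 15*4509 = 67635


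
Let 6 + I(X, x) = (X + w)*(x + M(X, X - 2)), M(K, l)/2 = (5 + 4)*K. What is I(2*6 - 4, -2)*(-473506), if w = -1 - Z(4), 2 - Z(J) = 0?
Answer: -333348224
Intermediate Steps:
Z(J) = 2 (Z(J) = 2 - 1*0 = 2 + 0 = 2)
M(K, l) = 18*K (M(K, l) = 2*((5 + 4)*K) = 2*(9*K) = 18*K)
w = -3 (w = -1 - 1*2 = -1 - 2 = -3)
I(X, x) = -6 + (-3 + X)*(x + 18*X) (I(X, x) = -6 + (X - 3)*(x + 18*X) = -6 + (-3 + X)*(x + 18*X))
I(2*6 - 4, -2)*(-473506) = (-6 - 54*(2*6 - 4) - 3*(-2) + 18*(2*6 - 4)**2 + (2*6 - 4)*(-2))*(-473506) = (-6 - 54*(12 - 4) + 6 + 18*(12 - 4)**2 + (12 - 4)*(-2))*(-473506) = (-6 - 54*8 + 6 + 18*8**2 + 8*(-2))*(-473506) = (-6 - 432 + 6 + 18*64 - 16)*(-473506) = (-6 - 432 + 6 + 1152 - 16)*(-473506) = 704*(-473506) = -333348224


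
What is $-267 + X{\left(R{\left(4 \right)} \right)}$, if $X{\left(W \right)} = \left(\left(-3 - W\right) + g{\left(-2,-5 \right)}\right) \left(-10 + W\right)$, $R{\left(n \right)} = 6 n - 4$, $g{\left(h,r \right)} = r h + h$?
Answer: $-417$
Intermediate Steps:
$g{\left(h,r \right)} = h + h r$ ($g{\left(h,r \right)} = h r + h = h + h r$)
$R{\left(n \right)} = -4 + 6 n$
$X{\left(W \right)} = \left(-10 + W\right) \left(5 - W\right)$ ($X{\left(W \right)} = \left(\left(-3 - W\right) - 2 \left(1 - 5\right)\right) \left(-10 + W\right) = \left(\left(-3 - W\right) - -8\right) \left(-10 + W\right) = \left(\left(-3 - W\right) + 8\right) \left(-10 + W\right) = \left(5 - W\right) \left(-10 + W\right) = \left(-10 + W\right) \left(5 - W\right)$)
$-267 + X{\left(R{\left(4 \right)} \right)} = -267 - \left(50 + \left(-4 + 6 \cdot 4\right)^{2} - 15 \left(-4 + 6 \cdot 4\right)\right) = -267 - \left(50 + \left(-4 + 24\right)^{2} - 15 \left(-4 + 24\right)\right) = -267 - 150 = -417$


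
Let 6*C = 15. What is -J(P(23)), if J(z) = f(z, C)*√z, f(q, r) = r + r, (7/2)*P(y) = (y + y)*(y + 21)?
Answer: -20*√1771/7 ≈ -120.24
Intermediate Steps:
C = 5/2 (C = (⅙)*15 = 5/2 ≈ 2.5000)
P(y) = 4*y*(21 + y)/7 (P(y) = 2*((y + y)*(y + 21))/7 = 2*((2*y)*(21 + y))/7 = 2*(2*y*(21 + y))/7 = 4*y*(21 + y)/7)
f(q, r) = 2*r
J(z) = 5*√z (J(z) = (2*(5/2))*√z = 5*√z)
-J(P(23)) = -5*√((4/7)*23*(21 + 23)) = -5*√((4/7)*23*44) = -5*√(4048/7) = -5*4*√1771/7 = -20*√1771/7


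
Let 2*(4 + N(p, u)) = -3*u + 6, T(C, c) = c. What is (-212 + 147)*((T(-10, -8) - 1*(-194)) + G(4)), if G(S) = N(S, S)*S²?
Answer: -4810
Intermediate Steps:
N(p, u) = -1 - 3*u/2 (N(p, u) = -4 + (-3*u + 6)/2 = -4 + (6 - 3*u)/2 = -4 + (3 - 3*u/2) = -1 - 3*u/2)
G(S) = S²*(-1 - 3*S/2) (G(S) = (-1 - 3*S/2)*S² = S²*(-1 - 3*S/2))
(-212 + 147)*((T(-10, -8) - 1*(-194)) + G(4)) = (-212 + 147)*((-8 - 1*(-194)) + (½)*4²*(-2 - 3*4)) = -65*((-8 + 194) + (½)*16*(-2 - 12)) = -65*(186 + (½)*16*(-14)) = -65*(186 - 112) = -65*74 = -4810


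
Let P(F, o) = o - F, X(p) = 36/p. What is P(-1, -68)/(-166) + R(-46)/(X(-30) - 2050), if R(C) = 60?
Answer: 79669/212812 ≈ 0.37436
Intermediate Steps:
P(-1, -68)/(-166) + R(-46)/(X(-30) - 2050) = (-68 - 1*(-1))/(-166) + 60/(36/(-30) - 2050) = (-68 + 1)*(-1/166) + 60/(36*(-1/30) - 2050) = -67*(-1/166) + 60/(-6/5 - 2050) = 67/166 + 60/(-10256/5) = 67/166 + 60*(-5/10256) = 67/166 - 75/2564 = 79669/212812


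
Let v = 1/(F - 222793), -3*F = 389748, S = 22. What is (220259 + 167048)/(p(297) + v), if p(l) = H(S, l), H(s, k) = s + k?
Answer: 136606664663/112514170 ≈ 1214.1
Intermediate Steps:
H(s, k) = k + s
p(l) = 22 + l (p(l) = l + 22 = 22 + l)
F = -129916 (F = -⅓*389748 = -129916)
v = -1/352709 (v = 1/(-129916 - 222793) = 1/(-352709) = -1/352709 ≈ -2.8352e-6)
(220259 + 167048)/(p(297) + v) = (220259 + 167048)/((22 + 297) - 1/352709) = 387307/(319 - 1/352709) = 387307/(112514170/352709) = 387307*(352709/112514170) = 136606664663/112514170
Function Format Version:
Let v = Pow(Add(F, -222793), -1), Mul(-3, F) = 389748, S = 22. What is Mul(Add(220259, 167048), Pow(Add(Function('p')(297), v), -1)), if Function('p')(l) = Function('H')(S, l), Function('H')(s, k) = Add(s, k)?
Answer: Rational(136606664663, 112514170) ≈ 1214.1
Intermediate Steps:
Function('H')(s, k) = Add(k, s)
Function('p')(l) = Add(22, l) (Function('p')(l) = Add(l, 22) = Add(22, l))
F = -129916 (F = Mul(Rational(-1, 3), 389748) = -129916)
v = Rational(-1, 352709) (v = Pow(Add(-129916, -222793), -1) = Pow(-352709, -1) = Rational(-1, 352709) ≈ -2.8352e-6)
Mul(Add(220259, 167048), Pow(Add(Function('p')(297), v), -1)) = Mul(Add(220259, 167048), Pow(Add(Add(22, 297), Rational(-1, 352709)), -1)) = Mul(387307, Pow(Add(319, Rational(-1, 352709)), -1)) = Mul(387307, Pow(Rational(112514170, 352709), -1)) = Mul(387307, Rational(352709, 112514170)) = Rational(136606664663, 112514170)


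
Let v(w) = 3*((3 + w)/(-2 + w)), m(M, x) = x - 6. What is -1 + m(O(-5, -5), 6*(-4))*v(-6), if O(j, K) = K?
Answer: -139/4 ≈ -34.750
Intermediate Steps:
m(M, x) = -6 + x
v(w) = 3*(3 + w)/(-2 + w) (v(w) = 3*((3 + w)/(-2 + w)) = 3*(3 + w)/(-2 + w))
-1 + m(O(-5, -5), 6*(-4))*v(-6) = -1 + (-6 + 6*(-4))*(3*(3 - 6)/(-2 - 6)) = -1 + (-6 - 24)*(3*(-3)/(-8)) = -1 - 90*(-1)*(-3)/8 = -1 - 30*9/8 = -1 - 135/4 = -139/4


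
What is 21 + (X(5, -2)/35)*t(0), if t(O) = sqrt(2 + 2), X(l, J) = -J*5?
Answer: 151/7 ≈ 21.571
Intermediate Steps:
X(l, J) = -5*J
t(O) = 2 (t(O) = sqrt(4) = 2)
21 + (X(5, -2)/35)*t(0) = 21 + (-5*(-2)/35)*2 = 21 + (10*(1/35))*2 = 21 + (2/7)*2 = 21 + 4/7 = 151/7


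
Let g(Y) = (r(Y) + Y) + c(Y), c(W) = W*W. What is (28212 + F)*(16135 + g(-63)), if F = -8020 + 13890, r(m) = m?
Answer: 680890196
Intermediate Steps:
c(W) = W²
g(Y) = Y² + 2*Y (g(Y) = (Y + Y) + Y² = 2*Y + Y² = Y² + 2*Y)
F = 5870
(28212 + F)*(16135 + g(-63)) = (28212 + 5870)*(16135 - 63*(2 - 63)) = 34082*(16135 - 63*(-61)) = 34082*(16135 + 3843) = 34082*19978 = 680890196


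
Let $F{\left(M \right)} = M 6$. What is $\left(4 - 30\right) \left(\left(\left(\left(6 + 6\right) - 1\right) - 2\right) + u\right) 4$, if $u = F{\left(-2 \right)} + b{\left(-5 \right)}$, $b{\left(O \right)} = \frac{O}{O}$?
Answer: $208$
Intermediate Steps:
$b{\left(O \right)} = 1$
$F{\left(M \right)} = 6 M$
$u = -11$ ($u = 6 \left(-2\right) + 1 = -12 + 1 = -11$)
$\left(4 - 30\right) \left(\left(\left(\left(6 + 6\right) - 1\right) - 2\right) + u\right) 4 = \left(4 - 30\right) \left(\left(\left(\left(6 + 6\right) - 1\right) - 2\right) - 11\right) 4 = \left(4 - 30\right) \left(\left(\left(12 - 1\right) - 2\right) - 11\right) 4 = - 26 \left(\left(11 - 2\right) - 11\right) 4 = - 26 \left(9 - 11\right) 4 = - 26 \left(\left(-2\right) 4\right) = \left(-26\right) \left(-8\right) = 208$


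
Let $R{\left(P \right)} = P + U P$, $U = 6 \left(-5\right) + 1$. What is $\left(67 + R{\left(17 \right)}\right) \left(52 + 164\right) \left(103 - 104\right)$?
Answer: $88344$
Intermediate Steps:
$U = -29$ ($U = -30 + 1 = -29$)
$R{\left(P \right)} = - 28 P$ ($R{\left(P \right)} = P - 29 P = - 28 P$)
$\left(67 + R{\left(17 \right)}\right) \left(52 + 164\right) \left(103 - 104\right) = \left(67 - 476\right) \left(52 + 164\right) \left(103 - 104\right) = \left(67 - 476\right) 216 \left(-1\right) = \left(-409\right) \left(-216\right) = 88344$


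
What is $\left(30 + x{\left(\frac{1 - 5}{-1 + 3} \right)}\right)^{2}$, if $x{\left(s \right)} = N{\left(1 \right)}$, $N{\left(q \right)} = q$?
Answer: $961$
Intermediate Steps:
$x{\left(s \right)} = 1$
$\left(30 + x{\left(\frac{1 - 5}{-1 + 3} \right)}\right)^{2} = \left(30 + 1\right)^{2} = 31^{2} = 961$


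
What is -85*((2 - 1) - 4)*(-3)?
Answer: -765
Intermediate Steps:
-85*((2 - 1) - 4)*(-3) = -85*(1 - 4)*(-3) = -(-255)*(-3) = -85*9 = -765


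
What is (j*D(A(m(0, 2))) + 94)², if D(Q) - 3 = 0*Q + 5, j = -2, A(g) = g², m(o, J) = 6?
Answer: 6084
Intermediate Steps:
D(Q) = 8 (D(Q) = 3 + (0*Q + 5) = 3 + (0 + 5) = 3 + 5 = 8)
(j*D(A(m(0, 2))) + 94)² = (-2*8 + 94)² = (-16 + 94)² = 78² = 6084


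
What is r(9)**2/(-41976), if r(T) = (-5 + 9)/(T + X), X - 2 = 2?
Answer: -2/886743 ≈ -2.2554e-6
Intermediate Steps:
X = 4 (X = 2 + 2 = 4)
r(T) = 4/(4 + T) (r(T) = (-5 + 9)/(T + 4) = 4/(4 + T))
r(9)**2/(-41976) = (4/(4 + 9))**2/(-41976) = (4/13)**2*(-1/41976) = (16/169)*(-1/41976) = -2/886743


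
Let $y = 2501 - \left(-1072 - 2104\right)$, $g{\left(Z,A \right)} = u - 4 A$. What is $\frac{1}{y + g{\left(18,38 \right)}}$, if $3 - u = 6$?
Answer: $\frac{1}{5522} \approx 0.00018109$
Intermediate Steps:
$u = -3$ ($u = 3 - 6 = -3$)
$g{\left(Z,A \right)} = -3 - 4 A$
$y = 5677$ ($y = 2501 - \left(-1072 - 2104\right) = 2501 - -3176 = 2501 + 3176 = 5677$)
$\frac{1}{y + g{\left(18,38 \right)}} = \frac{1}{5677 - 155} = \frac{1}{5522}$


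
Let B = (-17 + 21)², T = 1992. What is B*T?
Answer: 31872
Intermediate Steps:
B = 16 (B = 4² = 16)
B*T = 16*1992 = 31872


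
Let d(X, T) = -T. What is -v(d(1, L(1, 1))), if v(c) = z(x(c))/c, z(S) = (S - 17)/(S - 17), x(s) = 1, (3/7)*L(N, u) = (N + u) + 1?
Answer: 1/7 ≈ 0.14286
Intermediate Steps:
L(N, u) = 7/3 + 7*N/3 + 7*u/3 (L(N, u) = 7*((N + u) + 1)/3 = 7*(1 + N + u)/3 = 7/3 + 7*N/3 + 7*u/3)
z(S) = 1 (z(S) = (-17 + S)/(-17 + S) = 1)
v(c) = 1/c
-v(d(1, L(1, 1))) = -1/((-(7/3 + (7/3)*1 + (7/3)*1))) = -1/((-(7/3 + 7/3 + 7/3))) = -1/((-1*7)) = -1/(-7) = -1*(-1/7) = 1/7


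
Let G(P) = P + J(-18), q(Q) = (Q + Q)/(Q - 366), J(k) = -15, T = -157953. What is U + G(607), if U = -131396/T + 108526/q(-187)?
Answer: 432479601121/2685201 ≈ 1.6106e+5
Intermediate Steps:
q(Q) = 2*Q/(-366 + Q) (q(Q) = (2*Q)/(-366 + Q) = 2*Q/(-366 + Q))
G(P) = -15 + P (G(P) = P - 15 = -15 + P)
U = 430889962129/2685201 (U = -131396/(-157953) + 108526/((2*(-187)/(-366 - 187))) = -131396*(-1/157953) + 108526/((2*(-187)/(-553))) = 131396/157953 + 108526/((2*(-187)*(-1/553))) = 131396/157953 + 108526/(374/553) = 131396/157953 + 108526*(553/374) = 131396/157953 + 2727949/17 = 430889962129/2685201 ≈ 1.6047e+5)
U + G(607) = 430889962129/2685201 + (-15 + 607) = 430889962129/2685201 + 592 = 432479601121/2685201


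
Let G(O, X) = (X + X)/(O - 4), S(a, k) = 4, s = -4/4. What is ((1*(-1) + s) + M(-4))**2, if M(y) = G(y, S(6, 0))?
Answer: 9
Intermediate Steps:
s = -1 (s = -4*1/4 = -1)
G(O, X) = 2*X/(-4 + O) (G(O, X) = (2*X)/(-4 + O) = 2*X/(-4 + O))
M(y) = 8/(-4 + y) (M(y) = 2*4/(-4 + y) = 8/(-4 + y))
((1*(-1) + s) + M(-4))**2 = ((1*(-1) - 1) + 8/(-4 - 4))**2 = ((-1 - 1) + 8/(-8))**2 = (-2 + 8*(-1/8))**2 = (-2 - 1)**2 = (-3)**2 = 9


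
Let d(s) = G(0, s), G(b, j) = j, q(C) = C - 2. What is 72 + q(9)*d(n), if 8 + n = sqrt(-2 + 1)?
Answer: 16 + 7*I ≈ 16.0 + 7.0*I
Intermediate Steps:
q(C) = -2 + C
n = -8 + I (n = -8 + sqrt(-2 + 1) = -8 + sqrt(-1) = -8 + I ≈ -8.0 + 1.0*I)
d(s) = s
72 + q(9)*d(n) = 72 + (-2 + 9)*(-8 + I) = 72 + 7*(-8 + I) = 72 + (-56 + 7*I) = 16 + 7*I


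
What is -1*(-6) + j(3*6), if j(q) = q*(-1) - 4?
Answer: -16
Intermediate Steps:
j(q) = -4 - q (j(q) = -q - 4 = -4 - q)
-1*(-6) + j(3*6) = -1*(-6) + (-4 - 3*6) = 6 + (-4 - 1*18) = 6 + (-4 - 18) = 6 - 22 = -16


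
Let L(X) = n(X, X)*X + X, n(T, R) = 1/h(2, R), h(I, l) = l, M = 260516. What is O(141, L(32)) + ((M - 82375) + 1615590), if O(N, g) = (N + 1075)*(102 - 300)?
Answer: 1552963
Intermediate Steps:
n(T, R) = 1/R
L(X) = 1 + X (L(X) = X/X + X = 1 + X)
O(N, g) = -212850 - 198*N (O(N, g) = (1075 + N)*(-198) = -212850 - 198*N)
O(141, L(32)) + ((M - 82375) + 1615590) = (-212850 - 198*141) + ((260516 - 82375) + 1615590) = (-212850 - 27918) + (178141 + 1615590) = -240768 + 1793731 = 1552963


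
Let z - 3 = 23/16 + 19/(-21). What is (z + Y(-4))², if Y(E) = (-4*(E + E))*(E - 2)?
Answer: 4010055625/112896 ≈ 35520.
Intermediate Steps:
z = 1187/336 (z = 3 + (23/16 + 19/(-21)) = 3 + (23*(1/16) + 19*(-1/21)) = 3 + (23/16 - 19/21) = 3 + 179/336 = 1187/336 ≈ 3.5327)
Y(E) = -8*E*(-2 + E) (Y(E) = (-8*E)*(-2 + E) = -8*E*(-2 + E))
(z + Y(-4))² = (1187/336 + 8*(-4)*(2 - 1*(-4)))² = (1187/336 + 8*(-4)*(2 + 4))² = (1187/336 + 8*(-4)*6)² = (1187/336 - 192)² = (-63325/336)² = 4010055625/112896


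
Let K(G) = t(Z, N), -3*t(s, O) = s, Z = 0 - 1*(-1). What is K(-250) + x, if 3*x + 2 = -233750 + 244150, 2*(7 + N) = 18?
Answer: 10397/3 ≈ 3465.7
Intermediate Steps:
N = 2 (N = -7 + (½)*18 = -7 + 9 = 2)
Z = 1 (Z = 0 + 1 = 1)
x = 3466 (x = -⅔ + (-233750 + 244150)/3 = -⅔ + (⅓)*10400 = -⅔ + 10400/3 = 3466)
t(s, O) = -s/3
K(G) = -⅓ (K(G) = -⅓*1 = -⅓)
K(-250) + x = -⅓ + 3466 = 10397/3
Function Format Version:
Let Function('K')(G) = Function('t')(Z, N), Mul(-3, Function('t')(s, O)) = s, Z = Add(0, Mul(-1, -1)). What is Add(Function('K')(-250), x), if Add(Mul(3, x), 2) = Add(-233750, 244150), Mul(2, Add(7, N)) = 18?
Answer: Rational(10397, 3) ≈ 3465.7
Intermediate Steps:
N = 2 (N = Add(-7, Mul(Rational(1, 2), 18)) = Add(-7, 9) = 2)
Z = 1 (Z = Add(0, 1) = 1)
x = 3466 (x = Add(Rational(-2, 3), Mul(Rational(1, 3), Add(-233750, 244150))) = Add(Rational(-2, 3), Mul(Rational(1, 3), 10400)) = Add(Rational(-2, 3), Rational(10400, 3)) = 3466)
Function('t')(s, O) = Mul(Rational(-1, 3), s)
Function('K')(G) = Rational(-1, 3) (Function('K')(G) = Mul(Rational(-1, 3), 1) = Rational(-1, 3))
Add(Function('K')(-250), x) = Add(Rational(-1, 3), 3466) = Rational(10397, 3)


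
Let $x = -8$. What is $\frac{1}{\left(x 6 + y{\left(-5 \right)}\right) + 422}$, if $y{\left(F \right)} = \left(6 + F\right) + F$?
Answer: $\frac{1}{370} \approx 0.0027027$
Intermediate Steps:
$y{\left(F \right)} = 6 + 2 F$
$\frac{1}{\left(x 6 + y{\left(-5 \right)}\right) + 422} = \frac{1}{\left(\left(-8\right) 6 + \left(6 + 2 \left(-5\right)\right)\right) + 422} = \frac{1}{\left(-48 + \left(6 - 10\right)\right) + 422} = \frac{1}{\left(-48 - 4\right) + 422} = \frac{1}{-52 + 422} = \frac{1}{370}$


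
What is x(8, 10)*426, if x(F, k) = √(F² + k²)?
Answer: 852*√41 ≈ 5455.5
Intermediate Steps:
x(8, 10)*426 = √(8² + 10²)*426 = √(64 + 100)*426 = √164*426 = (2*√41)*426 = 852*√41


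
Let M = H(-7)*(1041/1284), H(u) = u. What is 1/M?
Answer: -428/2429 ≈ -0.17620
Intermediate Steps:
M = -2429/428 (M = -7287/1284 = -7*347/428 = -2429/428 ≈ -5.6752)
1/M = 1/(-2429/428) = -428/2429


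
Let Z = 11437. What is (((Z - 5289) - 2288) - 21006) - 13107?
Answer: -30253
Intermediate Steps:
(((Z - 5289) - 2288) - 21006) - 13107 = (((11437 - 5289) - 2288) - 21006) - 13107 = ((6148 - 2288) - 21006) - 13107 = (3860 - 21006) - 13107 = -17146 - 13107 = -30253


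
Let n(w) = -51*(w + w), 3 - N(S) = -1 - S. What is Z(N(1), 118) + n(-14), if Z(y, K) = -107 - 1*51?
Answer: 1270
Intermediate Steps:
N(S) = 4 + S (N(S) = 3 - (-1 - S) = 3 + (1 + S) = 4 + S)
Z(y, K) = -158 (Z(y, K) = -107 - 51 = -158)
n(w) = -102*w
Z(N(1), 118) + n(-14) = -158 - 102*(-14) = -158 + 1428 = 1270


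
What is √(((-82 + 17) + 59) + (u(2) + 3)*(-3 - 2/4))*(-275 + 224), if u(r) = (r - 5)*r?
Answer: -153*√2/2 ≈ -108.19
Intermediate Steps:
u(r) = r*(-5 + r) (u(r) = (-5 + r)*r = r*(-5 + r))
√(((-82 + 17) + 59) + (u(2) + 3)*(-3 - 2/4))*(-275 + 224) = √(((-82 + 17) + 59) + (2*(-5 + 2) + 3)*(-3 - 2/4))*(-275 + 224) = √((-65 + 59) + (2*(-3) + 3)*(-3 + (¼)*(-2)))*(-51) = √(-6 + (-6 + 3)*(-3 - ½))*(-51) = √(-6 - 3*(-7/2))*(-51) = √(-6 + 21/2)*(-51) = √(9/2)*(-51) = (3*√2/2)*(-51) = -153*√2/2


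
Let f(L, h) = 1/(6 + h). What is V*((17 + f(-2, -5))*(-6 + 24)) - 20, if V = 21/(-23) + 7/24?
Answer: -10181/46 ≈ -221.33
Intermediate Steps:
V = -343/552 (V = 21*(-1/23) + 7*(1/24) = -21/23 + 7/24 = -343/552 ≈ -0.62138)
V*((17 + f(-2, -5))*(-6 + 24)) - 20 = -343*(17 + 1/(6 - 5))*(-6 + 24)/552 - 20 = -343*(17 + 1/1)*18/552 - 20 = -343*(17 + 1)*18/552 - 20 = -1029*18/92 - 20 = -343/552*324 - 20 = -9261/46 - 20 = -10181/46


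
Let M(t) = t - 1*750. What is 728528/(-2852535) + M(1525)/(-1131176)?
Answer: -826304103553/3226719131160 ≈ -0.25608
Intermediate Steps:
M(t) = -750 + t (M(t) = t - 750 = -750 + t)
728528/(-2852535) + M(1525)/(-1131176) = 728528/(-2852535) + (-750 + 1525)/(-1131176) = 728528*(-1/2852535) + 775*(-1/1131176) = -728528/2852535 - 775/1131176 = -826304103553/3226719131160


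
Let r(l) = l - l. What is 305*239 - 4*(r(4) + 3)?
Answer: 72883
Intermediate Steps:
r(l) = 0
305*239 - 4*(r(4) + 3) = 305*239 - 4*(0 + 3) = 72895 - 4*3 = 72895 - 12 = 72883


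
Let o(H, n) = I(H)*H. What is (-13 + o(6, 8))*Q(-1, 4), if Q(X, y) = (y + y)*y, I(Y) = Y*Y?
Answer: 6496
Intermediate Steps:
I(Y) = Y²
o(H, n) = H³ (o(H, n) = H²*H = H³)
Q(X, y) = 2*y² (Q(X, y) = (2*y)*y = 2*y²)
(-13 + o(6, 8))*Q(-1, 4) = (-13 + 6³)*(2*4²) = (-13 + 216)*(2*16) = 203*32 = 6496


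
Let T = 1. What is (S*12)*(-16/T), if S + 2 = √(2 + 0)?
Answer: 384 - 192*√2 ≈ 112.47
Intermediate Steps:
S = -2 + √2 (S = -2 + √(2 + 0) = -2 + √2 ≈ -0.58579)
(S*12)*(-16/T) = ((-2 + √2)*12)*(-16/1) = (-24 + 12*√2)*(-16*1) = (-24 + 12*√2)*(-16) = 384 - 192*√2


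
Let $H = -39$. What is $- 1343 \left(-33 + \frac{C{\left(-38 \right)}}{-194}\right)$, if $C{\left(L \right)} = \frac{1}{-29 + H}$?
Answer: $\frac{34391465}{776} \approx 44319.0$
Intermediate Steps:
$C{\left(L \right)} = - \frac{1}{68}$ ($C{\left(L \right)} = \frac{1}{-29 - 39} = \frac{1}{-68} = - \frac{1}{68}$)
$- 1343 \left(-33 + \frac{C{\left(-38 \right)}}{-194}\right) = - 1343 \left(-33 - \frac{1}{68 \left(-194\right)}\right) = - 1343 \left(-33 - - \frac{1}{13192}\right) = - 1343 \left(-33 + \frac{1}{13192}\right) = \left(-1343\right) \left(- \frac{435335}{13192}\right) = \frac{34391465}{776}$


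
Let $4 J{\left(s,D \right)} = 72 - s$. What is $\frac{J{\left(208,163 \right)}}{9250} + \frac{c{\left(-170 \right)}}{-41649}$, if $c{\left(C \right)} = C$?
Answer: $\frac{78217}{192626625} \approx 0.00040605$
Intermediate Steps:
$J{\left(s,D \right)} = 18 - \frac{s}{4}$ ($J{\left(s,D \right)} = \frac{72 - s}{4} = 18 - \frac{s}{4}$)
$\frac{J{\left(208,163 \right)}}{9250} + \frac{c{\left(-170 \right)}}{-41649} = \frac{18 - 52}{9250} - \frac{170}{-41649} = \left(18 - 52\right) \frac{1}{9250} - - \frac{170}{41649} = \left(-34\right) \frac{1}{9250} + \frac{170}{41649} = - \frac{17}{4625} + \frac{170}{41649} = \frac{78217}{192626625}$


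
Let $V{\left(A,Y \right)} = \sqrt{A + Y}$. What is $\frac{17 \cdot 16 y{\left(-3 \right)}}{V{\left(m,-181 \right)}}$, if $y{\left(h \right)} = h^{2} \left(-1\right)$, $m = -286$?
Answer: $\frac{2448 i \sqrt{467}}{467} \approx 113.28 i$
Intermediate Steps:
$y{\left(h \right)} = - h^{2}$
$\frac{17 \cdot 16 y{\left(-3 \right)}}{V{\left(m,-181 \right)}} = \frac{17 \cdot 16 \left(- \left(-3\right)^{2}\right)}{\sqrt{-286 - 181}} = \frac{17 \cdot 16 \left(\left(-1\right) 9\right)}{\sqrt{-467}} = \frac{17 \cdot 16 \left(-9\right)}{i \sqrt{467}} = 17 \left(-144\right) \left(- \frac{i \sqrt{467}}{467}\right) = - 2448 \left(- \frac{i \sqrt{467}}{467}\right) = \frac{2448 i \sqrt{467}}{467}$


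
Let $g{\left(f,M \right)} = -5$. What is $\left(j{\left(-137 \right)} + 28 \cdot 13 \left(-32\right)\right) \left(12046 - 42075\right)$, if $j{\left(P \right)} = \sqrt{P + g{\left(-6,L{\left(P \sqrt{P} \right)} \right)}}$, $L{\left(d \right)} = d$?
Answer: $349777792 - 30029 i \sqrt{142} \approx 3.4978 \cdot 10^{8} - 3.5784 \cdot 10^{5} i$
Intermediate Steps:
$j{\left(P \right)} = \sqrt{-5 + P}$ ($j{\left(P \right)} = \sqrt{P - 5} = \sqrt{-5 + P}$)
$\left(j{\left(-137 \right)} + 28 \cdot 13 \left(-32\right)\right) \left(12046 - 42075\right) = \left(\sqrt{-5 - 137} + 28 \cdot 13 \left(-32\right)\right) \left(12046 - 42075\right) = \left(\sqrt{-142} + 364 \left(-32\right)\right) \left(-30029\right) = \left(i \sqrt{142} - 11648\right) \left(-30029\right) = \left(-11648 + i \sqrt{142}\right) \left(-30029\right) = 349777792 - 30029 i \sqrt{142}$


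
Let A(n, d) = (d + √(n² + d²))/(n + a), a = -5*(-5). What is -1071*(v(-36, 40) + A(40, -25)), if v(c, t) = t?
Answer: -551565/13 - 1071*√89/13 ≈ -43205.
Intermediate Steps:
a = 25
A(n, d) = (d + √(d² + n²))/(25 + n) (A(n, d) = (d + √(n² + d²))/(n + 25) = (d + √(d² + n²))/(25 + n))
-1071*(v(-36, 40) + A(40, -25)) = -1071*(40 + (-25 + √((-25)² + 40²))/(25 + 40)) = -1071*(40 + (-25 + √(625 + 1600))/65) = -1071*(40 + (-25 + √2225)/65) = -1071*(40 + (-25 + 5*√89)/65) = -1071*(40 + (-5/13 + √89/13)) = -1071*(515/13 + √89/13) = -551565/13 - 1071*√89/13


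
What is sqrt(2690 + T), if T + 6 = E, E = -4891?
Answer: I*sqrt(2207) ≈ 46.979*I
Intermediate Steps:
T = -4897 (T = -6 - 4891 = -4897)
sqrt(2690 + T) = sqrt(2690 - 4897) = sqrt(-2207) = I*sqrt(2207)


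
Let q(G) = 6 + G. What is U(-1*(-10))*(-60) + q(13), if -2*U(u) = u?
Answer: 319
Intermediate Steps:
U(u) = -u/2
U(-1*(-10))*(-60) + q(13) = -(-1)*(-10)/2*(-60) + (6 + 13) = -1/2*10*(-60) + 19 = -5*(-60) + 19 = 300 + 19 = 319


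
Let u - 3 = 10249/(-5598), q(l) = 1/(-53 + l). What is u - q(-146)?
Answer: 1308053/1114002 ≈ 1.1742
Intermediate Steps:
u = 6545/5598 (u = 3 + 10249/(-5598) = 3 + 10249*(-1/5598) = 3 - 10249/5598 = 6545/5598 ≈ 1.1692)
u - q(-146) = 6545/5598 - 1/(-53 - 146) = 6545/5598 - 1/(-199) = 6545/5598 - 1*(-1/199) = 6545/5598 + 1/199 = 1308053/1114002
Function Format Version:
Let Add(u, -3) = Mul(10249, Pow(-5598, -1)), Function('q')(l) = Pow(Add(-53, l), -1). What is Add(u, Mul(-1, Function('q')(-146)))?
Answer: Rational(1308053, 1114002) ≈ 1.1742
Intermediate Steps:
u = Rational(6545, 5598) (u = Add(3, Mul(10249, Pow(-5598, -1))) = Add(3, Mul(10249, Rational(-1, 5598))) = Add(3, Rational(-10249, 5598)) = Rational(6545, 5598) ≈ 1.1692)
Add(u, Mul(-1, Function('q')(-146))) = Add(Rational(6545, 5598), Mul(-1, Pow(Add(-53, -146), -1))) = Add(Rational(6545, 5598), Mul(-1, Pow(-199, -1))) = Add(Rational(6545, 5598), Mul(-1, Rational(-1, 199))) = Add(Rational(6545, 5598), Rational(1, 199)) = Rational(1308053, 1114002)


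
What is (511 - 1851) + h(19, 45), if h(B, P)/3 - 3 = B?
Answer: -1274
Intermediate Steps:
h(B, P) = 9 + 3*B
(511 - 1851) + h(19, 45) = (511 - 1851) + (9 + 3*19) = -1340 + (9 + 57) = -1340 + 66 = -1274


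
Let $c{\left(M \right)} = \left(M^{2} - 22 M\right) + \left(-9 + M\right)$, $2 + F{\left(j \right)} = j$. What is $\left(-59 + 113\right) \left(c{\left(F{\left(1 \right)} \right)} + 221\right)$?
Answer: $12636$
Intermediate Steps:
$F{\left(j \right)} = -2 + j$
$c{\left(M \right)} = -9 + M^{2} - 21 M$
$\left(-59 + 113\right) \left(c{\left(F{\left(1 \right)} \right)} + 221\right) = \left(-59 + 113\right) \left(\left(-9 + \left(-2 + 1\right)^{2} - 21 \left(-2 + 1\right)\right) + 221\right) = 54 \left(\left(-9 + \left(-1\right)^{2} - -21\right) + 221\right) = 54 \left(\left(-9 + 1 + 21\right) + 221\right) = 54 \left(13 + 221\right) = 54 \cdot 234 = 12636$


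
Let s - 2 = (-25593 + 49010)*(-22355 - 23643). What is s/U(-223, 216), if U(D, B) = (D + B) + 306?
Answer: -1077135164/299 ≈ -3.6025e+6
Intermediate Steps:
U(D, B) = 306 + B + D (U(D, B) = (B + D) + 306 = 306 + B + D)
s = -1077135164 (s = 2 + (-25593 + 49010)*(-22355 - 23643) = 2 + 23417*(-45998) = 2 - 1077135166 = -1077135164)
s/U(-223, 216) = -1077135164/(306 + 216 - 223) = -1077135164/299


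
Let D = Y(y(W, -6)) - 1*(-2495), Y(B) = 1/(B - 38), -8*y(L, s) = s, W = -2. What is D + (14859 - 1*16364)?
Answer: 147506/149 ≈ 989.97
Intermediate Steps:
y(L, s) = -s/8
Y(B) = 1/(-38 + B)
D = 371751/149 (D = 1/(-38 - 1/8*(-6)) - 1*(-2495) = 1/(-38 + 3/4) + 2495 = 1/(-149/4) + 2495 = -4/149 + 2495 = 371751/149 ≈ 2495.0)
D + (14859 - 1*16364) = 371751/149 + (14859 - 1*16364) = 371751/149 + (14859 - 16364) = 371751/149 - 1505 = 147506/149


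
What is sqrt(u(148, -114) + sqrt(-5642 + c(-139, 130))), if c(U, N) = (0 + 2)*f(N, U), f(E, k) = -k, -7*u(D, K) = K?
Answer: sqrt(798 + 294*I*sqrt(149))/7 ≈ 6.757 + 5.4195*I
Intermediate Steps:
u(D, K) = -K/7
c(U, N) = -2*U (c(U, N) = (0 + 2)*(-U) = 2*(-U) = -2*U)
sqrt(u(148, -114) + sqrt(-5642 + c(-139, 130))) = sqrt(-1/7*(-114) + sqrt(-5642 - 2*(-139))) = sqrt(114/7 + sqrt(-5642 + 278)) = sqrt(114/7 + sqrt(-5364)) = sqrt(114/7 + 6*I*sqrt(149))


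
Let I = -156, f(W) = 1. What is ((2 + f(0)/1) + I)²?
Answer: 23409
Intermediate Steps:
((2 + f(0)/1) + I)² = ((2 + 1/1) - 156)² = ((2 + 1*1) - 156)² = ((2 + 1) - 156)² = (3 - 156)² = (-153)² = 23409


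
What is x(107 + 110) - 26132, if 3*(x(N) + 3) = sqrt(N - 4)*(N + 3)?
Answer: -26135 + 220*sqrt(213)/3 ≈ -25065.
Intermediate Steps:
x(N) = -3 + sqrt(-4 + N)*(3 + N)/3 (x(N) = -3 + (sqrt(N - 4)*(N + 3))/3 = -3 + (sqrt(-4 + N)*(3 + N))/3 = -3 + sqrt(-4 + N)*(3 + N)/3)
x(107 + 110) - 26132 = (-3 + sqrt(-4 + (107 + 110)) + (107 + 110)*sqrt(-4 + (107 + 110))/3) - 26132 = (-3 + sqrt(-4 + 217) + (1/3)*217*sqrt(-4 + 217)) - 26132 = (-3 + sqrt(213) + (1/3)*217*sqrt(213)) - 26132 = (-3 + sqrt(213) + 217*sqrt(213)/3) - 26132 = (-3 + 220*sqrt(213)/3) - 26132 = -26135 + 220*sqrt(213)/3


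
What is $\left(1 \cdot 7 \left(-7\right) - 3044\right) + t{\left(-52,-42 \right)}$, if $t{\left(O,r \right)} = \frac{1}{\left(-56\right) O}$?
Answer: $- \frac{9006815}{2912} \approx -3093.0$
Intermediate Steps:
$t{\left(O,r \right)} = - \frac{1}{56 O}$
$\left(1 \cdot 7 \left(-7\right) - 3044\right) + t{\left(-52,-42 \right)} = \left(1 \cdot 7 \left(-7\right) - 3044\right) - \frac{1}{56 \left(-52\right)} = \left(7 \left(-7\right) - 3044\right) - - \frac{1}{2912} = \left(-49 - 3044\right) + \frac{1}{2912} = -3093 + \frac{1}{2912} = - \frac{9006815}{2912}$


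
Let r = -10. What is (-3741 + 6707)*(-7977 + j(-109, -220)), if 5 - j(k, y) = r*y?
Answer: -30170152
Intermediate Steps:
j(k, y) = 5 + 10*y (j(k, y) = 5 - (-10)*y = 5 + 10*y)
(-3741 + 6707)*(-7977 + j(-109, -220)) = (-3741 + 6707)*(-7977 + (5 + 10*(-220))) = 2966*(-7977 + (5 - 2200)) = 2966*(-7977 - 2195) = 2966*(-10172) = -30170152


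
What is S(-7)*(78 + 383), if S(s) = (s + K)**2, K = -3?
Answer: 46100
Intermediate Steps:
S(s) = (-3 + s)**2 (S(s) = (s - 3)**2 = (-3 + s)**2)
S(-7)*(78 + 383) = (-3 - 7)**2*(78 + 383) = (-10)**2*461 = 100*461 = 46100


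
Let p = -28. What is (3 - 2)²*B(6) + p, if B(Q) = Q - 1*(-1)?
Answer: -21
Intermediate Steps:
B(Q) = 1 + Q (B(Q) = Q + 1 = 1 + Q)
(3 - 2)²*B(6) + p = (3 - 2)²*(1 + 6) - 28 = 1²*7 - 28 = 1*7 - 28 = 7 - 28 = -21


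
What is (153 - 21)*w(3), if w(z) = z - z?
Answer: 0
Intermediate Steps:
w(z) = 0
(153 - 21)*w(3) = (153 - 21)*0 = 132*0 = 0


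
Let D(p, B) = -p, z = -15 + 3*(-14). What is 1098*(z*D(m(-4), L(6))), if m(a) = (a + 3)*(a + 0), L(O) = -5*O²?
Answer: 250344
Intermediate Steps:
m(a) = a*(3 + a) (m(a) = (3 + a)*a = a*(3 + a))
z = -57 (z = -15 - 42 = -57)
1098*(z*D(m(-4), L(6))) = 1098*(-(-57)*(-4*(3 - 4))) = 1098*(-(-57)*(-4*(-1))) = 1098*(-(-57)*4) = 1098*(-57*(-4)) = 1098*228 = 250344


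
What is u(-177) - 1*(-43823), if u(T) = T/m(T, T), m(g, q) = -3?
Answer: 43882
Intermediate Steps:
u(T) = -T/3 (u(T) = T/(-3) = T*(-1/3) = -T/3)
u(-177) - 1*(-43823) = -1/3*(-177) - 1*(-43823) = 59 + 43823 = 43882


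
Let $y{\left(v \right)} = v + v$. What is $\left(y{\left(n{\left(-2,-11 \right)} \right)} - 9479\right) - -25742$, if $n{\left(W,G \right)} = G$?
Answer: $16241$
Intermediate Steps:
$y{\left(v \right)} = 2 v$
$\left(y{\left(n{\left(-2,-11 \right)} \right)} - 9479\right) - -25742 = \left(2 \left(-11\right) - 9479\right) - -25742 = \left(-22 - 9479\right) + 25742 = -9501 + 25742 = 16241$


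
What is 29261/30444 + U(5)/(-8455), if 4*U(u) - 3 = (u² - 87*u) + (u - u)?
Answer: 62624858/64351005 ≈ 0.97318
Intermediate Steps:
U(u) = ¾ - 87*u/4 + u²/4 (U(u) = ¾ + ((u² - 87*u) + (u - u))/4 = ¾ + ((u² - 87*u) + 0)/4 = ¾ + (u² - 87*u)/4 = ¾ + (-87*u/4 + u²/4) = ¾ - 87*u/4 + u²/4)
29261/30444 + U(5)/(-8455) = 29261/30444 + (¾ - 87/4*5 + (¼)*5²)/(-8455) = 29261*(1/30444) + (¾ - 435/4 + (¼)*25)*(-1/8455) = 29261/30444 + (¾ - 435/4 + 25/4)*(-1/8455) = 29261/30444 - 407/4*(-1/8455) = 29261/30444 + 407/33820 = 62624858/64351005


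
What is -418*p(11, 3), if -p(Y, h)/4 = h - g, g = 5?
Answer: -3344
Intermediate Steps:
p(Y, h) = 20 - 4*h (p(Y, h) = -4*(h - 1*5) = -4*(h - 5) = -4*(-5 + h) = 20 - 4*h)
-418*p(11, 3) = -418*(20 - 4*3) = -418*(20 - 12) = -418*8 = -3344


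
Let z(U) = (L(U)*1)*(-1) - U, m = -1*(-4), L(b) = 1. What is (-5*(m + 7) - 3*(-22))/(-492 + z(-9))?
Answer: -1/44 ≈ -0.022727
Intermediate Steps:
m = 4
z(U) = -1 - U (z(U) = (1*1)*(-1) - U = 1*(-1) - U = -1 - U)
(-5*(m + 7) - 3*(-22))/(-492 + z(-9)) = (-5*(4 + 7) - 3*(-22))/(-492 + (-1 - 1*(-9))) = (-5*11 + 66)/(-492 + (-1 + 9)) = (-55 + 66)/(-492 + 8) = 11/(-484) = 11*(-1/484) = -1/44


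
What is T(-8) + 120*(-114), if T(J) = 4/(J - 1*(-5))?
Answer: -41044/3 ≈ -13681.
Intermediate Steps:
T(J) = 4/(5 + J) (T(J) = 4/(J + 5) = 4/(5 + J))
T(-8) + 120*(-114) = 4/(5 - 8) + 120*(-114) = 4/(-3) - 13680 = 4*(-⅓) - 13680 = -4/3 - 13680 = -41044/3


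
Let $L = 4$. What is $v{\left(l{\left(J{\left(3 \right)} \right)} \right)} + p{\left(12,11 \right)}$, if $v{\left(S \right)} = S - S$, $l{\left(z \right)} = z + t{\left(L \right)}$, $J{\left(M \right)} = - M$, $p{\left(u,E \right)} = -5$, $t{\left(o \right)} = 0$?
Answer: $-5$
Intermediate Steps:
$l{\left(z \right)} = z$ ($l{\left(z \right)} = z + 0 = z$)
$v{\left(S \right)} = 0$
$v{\left(l{\left(J{\left(3 \right)} \right)} \right)} + p{\left(12,11 \right)} = 0 - 5 = -5$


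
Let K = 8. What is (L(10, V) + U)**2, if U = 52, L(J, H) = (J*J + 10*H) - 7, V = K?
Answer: 50625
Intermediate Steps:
V = 8
L(J, H) = -7 + J**2 + 10*H (L(J, H) = (J**2 + 10*H) - 7 = -7 + J**2 + 10*H)
(L(10, V) + U)**2 = ((-7 + 10**2 + 10*8) + 52)**2 = ((-7 + 100 + 80) + 52)**2 = (173 + 52)**2 = 225**2 = 50625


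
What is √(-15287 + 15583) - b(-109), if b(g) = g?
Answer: 109 + 2*√74 ≈ 126.20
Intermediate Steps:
√(-15287 + 15583) - b(-109) = √(-15287 + 15583) - 1*(-109) = √296 + 109 = 2*√74 + 109 = 109 + 2*√74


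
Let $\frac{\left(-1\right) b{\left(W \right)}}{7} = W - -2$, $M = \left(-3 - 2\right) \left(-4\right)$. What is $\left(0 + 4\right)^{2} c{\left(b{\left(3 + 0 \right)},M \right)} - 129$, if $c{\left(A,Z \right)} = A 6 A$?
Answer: $117471$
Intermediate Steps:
$M = 20$ ($M = \left(-5\right) \left(-4\right) = 20$)
$b{\left(W \right)} = -14 - 7 W$ ($b{\left(W \right)} = - 7 \left(W - -2\right) = - 7 \left(W + 2\right) = - 7 \left(2 + W\right) = -14 - 7 W$)
$c{\left(A,Z \right)} = 6 A^{2}$ ($c{\left(A,Z \right)} = 6 A A = 6 A^{2}$)
$\left(0 + 4\right)^{2} c{\left(b{\left(3 + 0 \right)},M \right)} - 129 = \left(0 + 4\right)^{2} \cdot 6 \left(-14 - 7 \left(3 + 0\right)\right)^{2} - 129 = 4^{2} \cdot 6 \left(-14 - 21\right)^{2} - 129 = 16 \cdot 6 \left(-14 - 21\right)^{2} - 129 = 16 \cdot 6 \left(-35\right)^{2} - 129 = 16 \cdot 6 \cdot 1225 - 129 = 16 \cdot 7350 - 129 = 117600 - 129 = 117471$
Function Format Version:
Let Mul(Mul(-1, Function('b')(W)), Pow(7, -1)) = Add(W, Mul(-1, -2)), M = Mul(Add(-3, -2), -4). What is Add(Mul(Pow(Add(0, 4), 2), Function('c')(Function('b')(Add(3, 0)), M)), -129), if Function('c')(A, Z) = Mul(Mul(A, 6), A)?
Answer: 117471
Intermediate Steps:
M = 20 (M = Mul(-5, -4) = 20)
Function('b')(W) = Add(-14, Mul(-7, W)) (Function('b')(W) = Mul(-7, Add(W, Mul(-1, -2))) = Mul(-7, Add(W, 2)) = Mul(-7, Add(2, W)) = Add(-14, Mul(-7, W)))
Function('c')(A, Z) = Mul(6, Pow(A, 2)) (Function('c')(A, Z) = Mul(Mul(6, A), A) = Mul(6, Pow(A, 2)))
Add(Mul(Pow(Add(0, 4), 2), Function('c')(Function('b')(Add(3, 0)), M)), -129) = Add(Mul(Pow(Add(0, 4), 2), Mul(6, Pow(Add(-14, Mul(-7, Add(3, 0))), 2))), -129) = Add(Mul(Pow(4, 2), Mul(6, Pow(Add(-14, Mul(-7, 3)), 2))), -129) = Add(Mul(16, Mul(6, Pow(Add(-14, -21), 2))), -129) = Add(Mul(16, Mul(6, Pow(-35, 2))), -129) = Add(Mul(16, Mul(6, 1225)), -129) = Add(Mul(16, 7350), -129) = Add(117600, -129) = 117471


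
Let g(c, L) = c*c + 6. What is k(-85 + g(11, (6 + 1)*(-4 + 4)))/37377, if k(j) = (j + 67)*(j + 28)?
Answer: 7630/37377 ≈ 0.20414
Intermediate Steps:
g(c, L) = 6 + c**2 (g(c, L) = c**2 + 6 = 6 + c**2)
k(j) = (28 + j)*(67 + j) (k(j) = (67 + j)*(28 + j) = (28 + j)*(67 + j))
k(-85 + g(11, (6 + 1)*(-4 + 4)))/37377 = (1876 + (-85 + (6 + 11**2))**2 + 95*(-85 + (6 + 11**2)))/37377 = (1876 + (-85 + (6 + 121))**2 + 95*(-85 + (6 + 121)))*(1/37377) = (1876 + (-85 + 127)**2 + 95*(-85 + 127))*(1/37377) = (1876 + 42**2 + 95*42)*(1/37377) = (1876 + 1764 + 3990)*(1/37377) = 7630*(1/37377) = 7630/37377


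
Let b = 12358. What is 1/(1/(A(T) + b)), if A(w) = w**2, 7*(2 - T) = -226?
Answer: 663142/49 ≈ 13534.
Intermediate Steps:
T = 240/7 (T = 2 - 1/7*(-226) = 2 + 226/7 = 240/7 ≈ 34.286)
1/(1/(A(T) + b)) = 1/(1/((240/7)**2 + 12358)) = 1/(1/(57600/49 + 12358)) = 1/(1/(663142/49)) = 1/(49/663142) = 663142/49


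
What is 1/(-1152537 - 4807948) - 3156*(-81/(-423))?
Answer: -169301615987/280142795 ≈ -604.34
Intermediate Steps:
1/(-1152537 - 4807948) - 3156*(-81/(-423)) = 1/(-5960485) - 3156*(-81*(-1/423)) = -1/5960485 - 3156*9/47 = -1/5960485 - 1*28404/47 = -1/5960485 - 28404/47 = -169301615987/280142795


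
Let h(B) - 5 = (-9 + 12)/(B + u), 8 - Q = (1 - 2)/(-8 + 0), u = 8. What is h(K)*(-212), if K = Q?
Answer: -139708/127 ≈ -1100.1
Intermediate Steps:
Q = 63/8 (Q = 8 - (1 - 2)/(-8 + 0) = 8 - (-1)/(-8) = 8 - (-1)*(-1)/8 = 8 - 1*⅛ = 8 - ⅛ = 63/8 ≈ 7.8750)
K = 63/8 ≈ 7.8750
h(B) = 5 + 3/(8 + B) (h(B) = 5 + (-9 + 12)/(B + 8) = 5 + 3/(8 + B))
h(K)*(-212) = ((43 + 5*(63/8))/(8 + 63/8))*(-212) = ((43 + 315/8)/(127/8))*(-212) = ((8/127)*(659/8))*(-212) = (659/127)*(-212) = -139708/127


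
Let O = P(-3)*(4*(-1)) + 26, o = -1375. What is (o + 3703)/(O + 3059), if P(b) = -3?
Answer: 2328/3097 ≈ 0.75170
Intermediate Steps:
O = 38 (O = -12*(-1) + 26 = -3*(-4) + 26 = 12 + 26 = 38)
(o + 3703)/(O + 3059) = (-1375 + 3703)/(38 + 3059) = 2328/3097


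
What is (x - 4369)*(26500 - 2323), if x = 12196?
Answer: 189233379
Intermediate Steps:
(x - 4369)*(26500 - 2323) = (12196 - 4369)*(26500 - 2323) = 7827*24177 = 189233379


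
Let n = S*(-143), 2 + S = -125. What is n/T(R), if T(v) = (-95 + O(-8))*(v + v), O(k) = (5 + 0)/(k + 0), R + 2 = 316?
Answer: -36322/120105 ≈ -0.30242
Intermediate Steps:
R = 314 (R = -2 + 316 = 314)
O(k) = 5/k
S = -127 (S = -2 - 125 = -127)
n = 18161 (n = -127*(-143) = 18161)
T(v) = -765*v/4 (T(v) = (-95 + 5/(-8))*(v + v) = (-95 + 5*(-⅛))*(2*v) = (-95 - 5/8)*(2*v) = -765*v/4)
n/T(R) = 18161/((-765/4*314)) = 18161/(-120105/2) = 18161*(-2/120105) = -36322/120105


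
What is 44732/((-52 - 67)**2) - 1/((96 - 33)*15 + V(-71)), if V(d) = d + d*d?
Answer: 37796517/11966045 ≈ 3.1586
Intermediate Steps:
V(d) = d + d**2
44732/((-52 - 67)**2) - 1/((96 - 33)*15 + V(-71)) = 44732/((-52 - 67)**2) - 1/((96 - 33)*15 - 71*(1 - 71)) = 44732/((-119)**2) - 1/(63*15 - 71*(-70)) = 44732/14161 - 1/(945 + 4970) = 44732*(1/14161) - 1/5915 = 44732/14161 - 1*1/5915 = 44732/14161 - 1/5915 = 37796517/11966045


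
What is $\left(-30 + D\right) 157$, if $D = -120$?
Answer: $-23550$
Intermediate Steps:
$\left(-30 + D\right) 157 = \left(-30 - 120\right) 157 = \left(-150\right) 157 = -23550$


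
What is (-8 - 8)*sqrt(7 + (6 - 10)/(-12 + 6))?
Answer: -16*sqrt(69)/3 ≈ -44.302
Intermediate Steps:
(-8 - 8)*sqrt(7 + (6 - 10)/(-12 + 6)) = -16*sqrt(7 - 4/(-6)) = -16*sqrt(7 - 4*(-1/6)) = -16*sqrt(7 + 2/3) = -16*sqrt(69)/3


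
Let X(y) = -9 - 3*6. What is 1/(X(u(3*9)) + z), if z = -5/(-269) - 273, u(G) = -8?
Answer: -269/80695 ≈ -0.0033335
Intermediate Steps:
X(y) = -27 (X(y) = -9 - 18 = -27)
z = -73432/269 (z = -1/269*(-5) - 273 = 5/269 - 273 = -73432/269 ≈ -272.98)
1/(X(u(3*9)) + z) = 1/(-27 - 73432/269) = 1/(-80695/269) = -269/80695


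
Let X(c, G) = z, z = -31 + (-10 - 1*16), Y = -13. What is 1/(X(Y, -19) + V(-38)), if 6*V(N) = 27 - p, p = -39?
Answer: -1/46 ≈ -0.021739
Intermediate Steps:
z = -57 (z = -31 + (-10 - 16) = -31 - 26 = -57)
X(c, G) = -57
V(N) = 11 (V(N) = (27 - 1*(-39))/6 = (27 + 39)/6 = (1/6)*66 = 11)
1/(X(Y, -19) + V(-38)) = 1/(-57 + 11) = 1/(-46) = -1/46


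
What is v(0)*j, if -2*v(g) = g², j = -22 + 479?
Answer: 0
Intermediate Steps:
j = 457
v(g) = -g²/2
v(0)*j = -½*0²*457 = -½*0*457 = 0*457 = 0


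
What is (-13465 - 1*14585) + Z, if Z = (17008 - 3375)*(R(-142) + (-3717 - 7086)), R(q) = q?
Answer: -149241235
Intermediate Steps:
Z = -149213185 (Z = (17008 - 3375)*(-142 + (-3717 - 7086)) = 13633*(-142 - 10803) = 13633*(-10945) = -149213185)
(-13465 - 1*14585) + Z = (-13465 - 1*14585) - 149213185 = (-13465 - 14585) - 149213185 = -28050 - 149213185 = -149241235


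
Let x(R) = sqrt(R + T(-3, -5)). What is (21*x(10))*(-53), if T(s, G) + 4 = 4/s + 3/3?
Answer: -371*sqrt(51) ≈ -2649.5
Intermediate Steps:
T(s, G) = -3 + 4/s (T(s, G) = -4 + (4/s + 3/3) = -4 + (4/s + 3*(1/3)) = -4 + (4/s + 1) = -4 + (1 + 4/s) = -3 + 4/s)
x(R) = sqrt(-13/3 + R) (x(R) = sqrt(R + (-3 + 4/(-3))) = sqrt(R + (-3 + 4*(-1/3))) = sqrt(R + (-3 - 4/3)) = sqrt(R - 13/3) = sqrt(-13/3 + R))
(21*x(10))*(-53) = (21*(sqrt(-39 + 9*10)/3))*(-53) = (21*(sqrt(-39 + 90)/3))*(-53) = (21*(sqrt(51)/3))*(-53) = (7*sqrt(51))*(-53) = -371*sqrt(51)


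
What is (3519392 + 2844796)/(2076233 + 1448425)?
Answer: 1060698/587443 ≈ 1.8056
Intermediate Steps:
(3519392 + 2844796)/(2076233 + 1448425) = 6364188/3524658 = 6364188*(1/3524658) = 1060698/587443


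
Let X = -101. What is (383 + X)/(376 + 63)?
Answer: 282/439 ≈ 0.64237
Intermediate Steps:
(383 + X)/(376 + 63) = (383 - 101)/(376 + 63) = 282/439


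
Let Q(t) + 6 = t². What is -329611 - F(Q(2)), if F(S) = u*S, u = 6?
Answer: -329599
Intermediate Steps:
Q(t) = -6 + t²
F(S) = 6*S
-329611 - F(Q(2)) = -329611 - 6*(-6 + 2²) = -329611 - 6*(-6 + 4) = -329611 - 6*(-2) = -329611 - 1*(-12) = -329611 + 12 = -329599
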